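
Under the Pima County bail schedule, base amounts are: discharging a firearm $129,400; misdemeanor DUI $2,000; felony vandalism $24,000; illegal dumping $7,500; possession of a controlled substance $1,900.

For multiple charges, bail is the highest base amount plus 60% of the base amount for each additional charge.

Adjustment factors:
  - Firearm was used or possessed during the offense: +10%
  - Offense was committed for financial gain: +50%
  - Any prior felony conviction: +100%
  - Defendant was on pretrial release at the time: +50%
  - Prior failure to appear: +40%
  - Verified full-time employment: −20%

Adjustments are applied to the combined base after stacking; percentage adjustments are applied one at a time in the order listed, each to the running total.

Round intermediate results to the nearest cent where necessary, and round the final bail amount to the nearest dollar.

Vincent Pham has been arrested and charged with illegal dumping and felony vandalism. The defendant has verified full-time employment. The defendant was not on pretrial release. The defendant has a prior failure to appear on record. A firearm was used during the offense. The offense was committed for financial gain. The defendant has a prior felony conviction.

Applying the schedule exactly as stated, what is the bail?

$105,336

Base amounts from the schedule: illegal dumping $7,500; felony vandalism $24,000.
Stacking rule: highest base plus 60% of each additional charge. Highest is felony vandalism at $24,000. Additional: $7,500 × 60% = $4,500. Combined base = $24,000 + $4,500 = $28,500.
Firearm was used or possessed during the offense (+10%): $28,500 × 1.1 = $31,350.
Offense was committed for financial gain (+50%): $31,350 × 1.5 = $47,025.
Any prior felony conviction (+100%): $47,025 × 2 = $94,050.
Prior failure to appear (+40%): $94,050 × 1.4 = $131,670.
Verified full-time employment (−20%): $131,670 × 0.8 = $105,336.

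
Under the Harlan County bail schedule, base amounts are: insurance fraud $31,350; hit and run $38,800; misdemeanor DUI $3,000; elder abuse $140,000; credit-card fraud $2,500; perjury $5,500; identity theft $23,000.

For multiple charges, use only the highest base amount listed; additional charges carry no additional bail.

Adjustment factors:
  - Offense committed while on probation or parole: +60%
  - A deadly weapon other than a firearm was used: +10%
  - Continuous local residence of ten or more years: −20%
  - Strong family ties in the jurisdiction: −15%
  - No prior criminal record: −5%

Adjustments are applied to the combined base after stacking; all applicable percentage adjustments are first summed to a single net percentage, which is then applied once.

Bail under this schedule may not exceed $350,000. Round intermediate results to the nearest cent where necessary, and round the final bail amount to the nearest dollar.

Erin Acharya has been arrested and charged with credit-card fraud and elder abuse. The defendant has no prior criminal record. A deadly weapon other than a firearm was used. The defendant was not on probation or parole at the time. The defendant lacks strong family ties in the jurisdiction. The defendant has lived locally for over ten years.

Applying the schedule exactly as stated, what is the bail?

Base amounts from the schedule: credit-card fraud $2,500; elder abuse $140,000.
Stacking rule: use the highest base only. Highest is elder abuse at $140,000. Combined base = $140,000.
Net percentage adjustment: +10% −20% −5% = −15%. $140,000 × 0.85 = $119,000.
$119,000 is within the $350,000 maximum.

$119,000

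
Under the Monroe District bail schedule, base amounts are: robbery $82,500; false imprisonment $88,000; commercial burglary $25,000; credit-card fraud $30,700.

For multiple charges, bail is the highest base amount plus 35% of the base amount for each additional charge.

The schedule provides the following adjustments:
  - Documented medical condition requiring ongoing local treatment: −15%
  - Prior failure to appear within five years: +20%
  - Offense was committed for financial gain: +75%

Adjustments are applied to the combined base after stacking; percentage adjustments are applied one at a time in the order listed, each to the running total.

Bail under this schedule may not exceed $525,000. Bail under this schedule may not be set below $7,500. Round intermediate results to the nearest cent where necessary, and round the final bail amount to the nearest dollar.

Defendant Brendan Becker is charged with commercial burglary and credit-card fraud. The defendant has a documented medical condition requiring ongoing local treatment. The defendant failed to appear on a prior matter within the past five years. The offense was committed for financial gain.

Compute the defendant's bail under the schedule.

$70,418

Base amounts from the schedule: commercial burglary $25,000; credit-card fraud $30,700.
Stacking rule: highest base plus 35% of each additional charge. Highest is credit-card fraud at $30,700. Additional: $25,000 × 35% = $8,750. Combined base = $30,700 + $8,750 = $39,450.
Documented medical condition requiring ongoing local treatment (−15%): $39,450 × 0.85 = $33,532.50.
Prior failure to appear within five years (+20%): $33,532.50 × 1.2 = $40,239.
Offense was committed for financial gain (+75%): $40,239 × 1.75 = $70,418.25.
$70,418.25 is within the $525,000 maximum.
$70,418.25 is at or above the $7,500 minimum.
Rounded to the nearest dollar: $70,418.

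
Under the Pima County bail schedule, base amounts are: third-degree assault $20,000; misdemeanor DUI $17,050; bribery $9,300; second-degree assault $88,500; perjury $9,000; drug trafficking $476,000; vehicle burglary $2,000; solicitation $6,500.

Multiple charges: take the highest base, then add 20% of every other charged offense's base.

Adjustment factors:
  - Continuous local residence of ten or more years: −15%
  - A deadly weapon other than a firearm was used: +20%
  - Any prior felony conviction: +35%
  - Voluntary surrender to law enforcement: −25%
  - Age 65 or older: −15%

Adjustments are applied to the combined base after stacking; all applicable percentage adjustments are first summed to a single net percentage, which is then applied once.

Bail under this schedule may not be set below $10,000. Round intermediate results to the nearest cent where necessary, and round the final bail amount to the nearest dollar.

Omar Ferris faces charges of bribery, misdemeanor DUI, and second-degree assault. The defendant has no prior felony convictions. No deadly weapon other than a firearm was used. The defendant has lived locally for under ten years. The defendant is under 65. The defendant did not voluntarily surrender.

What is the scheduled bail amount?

$93,770

Base amounts from the schedule: bribery $9,300; misdemeanor DUI $17,050; second-degree assault $88,500.
Stacking rule: highest base plus 20% of each additional charge. Highest is second-degree assault at $88,500. Additional: $9,300 × 20% = $1,860; $17,050 × 20% = $3,410. Combined base = $88,500 + $5,270 = $93,770.
No adjustment factors apply to this defendant.
$93,770 is at or above the $10,000 minimum.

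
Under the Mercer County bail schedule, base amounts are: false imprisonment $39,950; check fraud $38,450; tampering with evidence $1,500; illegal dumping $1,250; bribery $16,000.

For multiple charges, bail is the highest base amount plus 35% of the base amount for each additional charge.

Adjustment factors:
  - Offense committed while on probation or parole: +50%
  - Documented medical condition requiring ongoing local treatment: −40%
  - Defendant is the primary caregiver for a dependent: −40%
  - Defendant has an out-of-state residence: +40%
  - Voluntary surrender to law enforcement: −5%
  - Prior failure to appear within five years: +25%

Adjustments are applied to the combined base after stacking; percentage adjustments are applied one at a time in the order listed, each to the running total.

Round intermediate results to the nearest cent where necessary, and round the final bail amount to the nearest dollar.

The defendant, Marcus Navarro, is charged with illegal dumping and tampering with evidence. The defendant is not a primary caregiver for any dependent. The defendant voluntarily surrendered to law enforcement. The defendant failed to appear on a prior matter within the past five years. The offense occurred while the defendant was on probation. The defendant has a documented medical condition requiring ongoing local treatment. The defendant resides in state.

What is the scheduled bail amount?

Base amounts from the schedule: illegal dumping $1,250; tampering with evidence $1,500.
Stacking rule: highest base plus 35% of each additional charge. Highest is tampering with evidence at $1,500. Additional: $1,250 × 35% = $437.50. Combined base = $1,500 + $437.50 = $1,937.50.
Offense committed while on probation or parole (+50%): $1,937.50 × 1.5 = $2,906.25.
Documented medical condition requiring ongoing local treatment (−40%): $2,906.25 × 0.6 = $1,743.75.
Voluntary surrender to law enforcement (−5%): $1,743.75 × 0.95 = $1,656.56.
Prior failure to appear within five years (+25%): $1,656.56 × 1.25 = $2,070.70.
Rounded to the nearest dollar: $2,071.

$2,071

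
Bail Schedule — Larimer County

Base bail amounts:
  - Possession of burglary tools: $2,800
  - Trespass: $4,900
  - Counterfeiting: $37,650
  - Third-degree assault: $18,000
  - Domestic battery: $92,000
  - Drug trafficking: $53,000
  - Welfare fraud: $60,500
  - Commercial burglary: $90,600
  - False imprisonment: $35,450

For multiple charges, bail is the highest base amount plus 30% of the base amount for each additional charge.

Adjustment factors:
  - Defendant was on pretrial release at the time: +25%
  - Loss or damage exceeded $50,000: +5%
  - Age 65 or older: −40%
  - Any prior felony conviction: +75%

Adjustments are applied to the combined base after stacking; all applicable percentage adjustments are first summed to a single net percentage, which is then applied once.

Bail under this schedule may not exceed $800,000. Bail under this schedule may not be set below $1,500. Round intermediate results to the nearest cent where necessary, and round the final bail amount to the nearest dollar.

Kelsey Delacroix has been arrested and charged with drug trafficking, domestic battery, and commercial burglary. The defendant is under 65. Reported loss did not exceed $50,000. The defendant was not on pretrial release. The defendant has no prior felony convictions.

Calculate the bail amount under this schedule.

$135,080

Base amounts from the schedule: drug trafficking $53,000; domestic battery $92,000; commercial burglary $90,600.
Stacking rule: highest base plus 30% of each additional charge. Highest is domestic battery at $92,000. Additional: $53,000 × 30% = $15,900; $90,600 × 30% = $27,180. Combined base = $92,000 + $43,080 = $135,080.
No adjustment factors apply to this defendant.
$135,080 is within the $800,000 maximum.
$135,080 is at or above the $1,500 minimum.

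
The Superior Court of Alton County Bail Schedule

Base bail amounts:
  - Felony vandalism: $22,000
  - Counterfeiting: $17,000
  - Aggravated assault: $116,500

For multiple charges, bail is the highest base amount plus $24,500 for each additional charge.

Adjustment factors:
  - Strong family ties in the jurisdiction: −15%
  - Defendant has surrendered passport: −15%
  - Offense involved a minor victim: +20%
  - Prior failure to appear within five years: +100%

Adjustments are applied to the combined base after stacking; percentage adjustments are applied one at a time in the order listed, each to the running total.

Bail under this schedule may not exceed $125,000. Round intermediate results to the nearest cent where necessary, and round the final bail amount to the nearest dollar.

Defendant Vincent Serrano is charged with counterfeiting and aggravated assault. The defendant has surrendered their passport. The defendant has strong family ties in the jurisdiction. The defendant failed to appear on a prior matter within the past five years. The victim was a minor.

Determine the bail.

$125,000

Base amounts from the schedule: counterfeiting $17,000; aggravated assault $116,500.
Stacking rule: highest base plus $24,500 per additional charge. Highest is aggravated assault at $116,500; 1 additional charge → +$24,500. Combined base = $141,000.
Strong family ties in the jurisdiction (−15%): $141,000 × 0.85 = $119,850.
Defendant has surrendered passport (−15%): $119,850 × 0.85 = $101,872.50.
Offense involved a minor victim (+20%): $101,872.50 × 1.2 = $122,247.
Prior failure to appear within five years (+100%): $122,247 × 2 = $244,494.
Result $244,494 exceeds the maximum of $125,000; bail is capped at $125,000.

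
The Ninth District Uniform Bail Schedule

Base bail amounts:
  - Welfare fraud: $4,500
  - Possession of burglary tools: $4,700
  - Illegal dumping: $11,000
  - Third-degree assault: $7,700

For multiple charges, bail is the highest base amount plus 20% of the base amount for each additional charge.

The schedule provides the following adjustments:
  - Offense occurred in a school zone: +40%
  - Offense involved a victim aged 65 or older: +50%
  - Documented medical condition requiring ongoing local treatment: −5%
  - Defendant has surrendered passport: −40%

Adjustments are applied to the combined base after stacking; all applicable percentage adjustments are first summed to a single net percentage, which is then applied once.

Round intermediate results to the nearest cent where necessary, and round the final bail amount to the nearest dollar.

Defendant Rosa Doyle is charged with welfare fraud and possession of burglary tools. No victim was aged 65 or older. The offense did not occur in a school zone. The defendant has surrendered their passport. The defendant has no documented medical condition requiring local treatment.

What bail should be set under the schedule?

Base amounts from the schedule: welfare fraud $4,500; possession of burglary tools $4,700.
Stacking rule: highest base plus 20% of each additional charge. Highest is possession of burglary tools at $4,700. Additional: $4,500 × 20% = $900. Combined base = $4,700 + $900 = $5,600.
Defendant has surrendered passport (−40%): $5,600 × 0.6 = $3,360.

$3,360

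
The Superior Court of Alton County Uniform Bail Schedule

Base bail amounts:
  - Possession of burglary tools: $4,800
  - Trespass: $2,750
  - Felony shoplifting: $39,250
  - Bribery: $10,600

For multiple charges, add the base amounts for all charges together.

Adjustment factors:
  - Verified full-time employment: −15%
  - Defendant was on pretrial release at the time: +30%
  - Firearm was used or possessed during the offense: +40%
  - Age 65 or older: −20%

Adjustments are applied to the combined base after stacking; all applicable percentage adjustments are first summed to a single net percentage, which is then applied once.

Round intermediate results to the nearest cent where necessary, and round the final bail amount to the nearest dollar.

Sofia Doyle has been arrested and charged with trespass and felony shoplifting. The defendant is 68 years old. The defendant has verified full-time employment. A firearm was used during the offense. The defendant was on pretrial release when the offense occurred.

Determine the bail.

$56,700

Base amounts from the schedule: trespass $2,750; felony shoplifting $39,250.
Stacking rule: sum of all bases. $2,750 + $39,250 = $42,000.
Net percentage adjustment: −15% +30% +40% −20% = +35%. $42,000 × 1.35 = $56,700.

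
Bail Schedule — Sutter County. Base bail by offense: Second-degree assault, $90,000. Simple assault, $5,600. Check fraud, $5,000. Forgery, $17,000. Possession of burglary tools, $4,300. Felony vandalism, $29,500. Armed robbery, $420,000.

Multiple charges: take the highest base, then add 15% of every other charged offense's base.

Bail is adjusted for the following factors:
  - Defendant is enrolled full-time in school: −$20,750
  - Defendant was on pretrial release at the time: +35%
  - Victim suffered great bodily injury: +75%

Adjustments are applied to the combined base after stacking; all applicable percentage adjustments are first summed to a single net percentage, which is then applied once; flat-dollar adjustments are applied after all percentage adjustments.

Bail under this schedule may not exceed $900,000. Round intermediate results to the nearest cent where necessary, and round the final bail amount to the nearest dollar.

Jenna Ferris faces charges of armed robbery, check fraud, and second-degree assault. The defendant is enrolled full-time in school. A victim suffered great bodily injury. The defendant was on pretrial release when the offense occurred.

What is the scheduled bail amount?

Base amounts from the schedule: armed robbery $420,000; check fraud $5,000; second-degree assault $90,000.
Stacking rule: highest base plus 15% of each additional charge. Highest is armed robbery at $420,000. Additional: $5,000 × 15% = $750; $90,000 × 15% = $13,500. Combined base = $420,000 + $14,250 = $434,250.
Net percentage adjustment: +35% +75% = +110%. $434,250 × 2.1 = $911,925.
Defendant is enrolled full-time in school (−$20,750 flat): $911,925 − $20,750 = $891,175.
$891,175 is within the $900,000 maximum.

$891,175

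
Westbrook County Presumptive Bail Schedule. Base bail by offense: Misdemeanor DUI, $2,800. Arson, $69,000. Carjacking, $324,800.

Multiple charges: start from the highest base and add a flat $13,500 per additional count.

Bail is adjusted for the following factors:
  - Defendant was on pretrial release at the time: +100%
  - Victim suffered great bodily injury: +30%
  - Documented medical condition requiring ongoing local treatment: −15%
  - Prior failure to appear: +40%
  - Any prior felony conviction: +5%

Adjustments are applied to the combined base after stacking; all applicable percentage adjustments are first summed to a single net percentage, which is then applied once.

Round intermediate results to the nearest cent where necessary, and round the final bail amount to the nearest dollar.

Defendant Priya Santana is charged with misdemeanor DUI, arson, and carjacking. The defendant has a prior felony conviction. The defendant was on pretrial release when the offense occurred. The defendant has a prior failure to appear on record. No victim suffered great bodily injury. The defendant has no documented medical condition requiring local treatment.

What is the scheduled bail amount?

$861,910

Base amounts from the schedule: misdemeanor DUI $2,800; arson $69,000; carjacking $324,800.
Stacking rule: highest base plus $13,500 per additional charge. Highest is carjacking at $324,800; 2 additional charges → +$27,000. Combined base = $351,800.
Net percentage adjustment: +100% +40% +5% = +145%. $351,800 × 2.45 = $861,910.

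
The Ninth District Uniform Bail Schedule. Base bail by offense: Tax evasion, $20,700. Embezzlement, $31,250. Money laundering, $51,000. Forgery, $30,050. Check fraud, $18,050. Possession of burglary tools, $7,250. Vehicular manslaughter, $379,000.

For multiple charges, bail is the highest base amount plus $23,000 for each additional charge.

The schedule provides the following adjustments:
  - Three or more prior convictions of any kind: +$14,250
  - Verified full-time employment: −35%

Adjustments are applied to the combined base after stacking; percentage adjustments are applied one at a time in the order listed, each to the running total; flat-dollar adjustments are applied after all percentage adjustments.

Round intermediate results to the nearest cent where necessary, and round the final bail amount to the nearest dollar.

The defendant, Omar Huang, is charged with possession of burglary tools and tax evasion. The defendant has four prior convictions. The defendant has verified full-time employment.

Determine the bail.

$42,655

Base amounts from the schedule: possession of burglary tools $7,250; tax evasion $20,700.
Stacking rule: highest base plus $23,000 per additional charge. Highest is tax evasion at $20,700; 1 additional charge → +$23,000. Combined base = $43,700.
Verified full-time employment (−35%): $43,700 × 0.65 = $28,405.
Three or more prior convictions of any kind (+$14,250 flat): $28,405 + $14,250 = $42,655.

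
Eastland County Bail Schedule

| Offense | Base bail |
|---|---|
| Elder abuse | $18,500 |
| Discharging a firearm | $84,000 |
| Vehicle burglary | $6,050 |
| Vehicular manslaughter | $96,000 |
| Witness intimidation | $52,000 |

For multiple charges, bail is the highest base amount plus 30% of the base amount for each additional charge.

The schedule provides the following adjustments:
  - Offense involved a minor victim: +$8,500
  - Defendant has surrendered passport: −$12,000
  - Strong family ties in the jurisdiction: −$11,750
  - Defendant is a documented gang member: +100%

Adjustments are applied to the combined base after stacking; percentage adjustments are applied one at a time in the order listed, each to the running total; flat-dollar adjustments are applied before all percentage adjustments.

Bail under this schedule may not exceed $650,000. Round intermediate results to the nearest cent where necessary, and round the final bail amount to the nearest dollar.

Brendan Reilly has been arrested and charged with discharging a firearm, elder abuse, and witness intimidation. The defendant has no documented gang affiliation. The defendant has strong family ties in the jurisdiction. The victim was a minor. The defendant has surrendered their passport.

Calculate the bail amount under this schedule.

$89,900

Base amounts from the schedule: discharging a firearm $84,000; elder abuse $18,500; witness intimidation $52,000.
Stacking rule: highest base plus 30% of each additional charge. Highest is discharging a firearm at $84,000. Additional: $18,500 × 30% = $5,550; $52,000 × 30% = $15,600. Combined base = $84,000 + $21,150 = $105,150.
Offense involved a minor victim (+$8,500 flat): $105,150 + $8,500 = $113,650.
Defendant has surrendered passport (−$12,000 flat): $113,650 − $12,000 = $101,650.
Strong family ties in the jurisdiction (−$11,750 flat): $101,650 − $11,750 = $89,900.
$89,900 is within the $650,000 maximum.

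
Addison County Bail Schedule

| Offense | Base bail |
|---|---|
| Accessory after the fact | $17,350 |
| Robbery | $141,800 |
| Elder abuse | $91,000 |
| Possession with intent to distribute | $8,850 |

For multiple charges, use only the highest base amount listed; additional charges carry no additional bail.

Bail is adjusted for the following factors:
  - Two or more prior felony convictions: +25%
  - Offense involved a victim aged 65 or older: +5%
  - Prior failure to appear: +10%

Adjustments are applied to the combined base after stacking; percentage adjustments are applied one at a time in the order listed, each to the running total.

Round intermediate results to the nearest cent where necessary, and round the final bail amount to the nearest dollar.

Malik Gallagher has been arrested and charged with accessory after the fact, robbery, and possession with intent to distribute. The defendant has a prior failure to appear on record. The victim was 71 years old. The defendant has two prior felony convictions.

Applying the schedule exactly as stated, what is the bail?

$204,724

Base amounts from the schedule: accessory after the fact $17,350; robbery $141,800; possession with intent to distribute $8,850.
Stacking rule: use the highest base only. Highest is robbery at $141,800. Combined base = $141,800.
Two or more prior felony convictions (+25%): $141,800 × 1.25 = $177,250.
Offense involved a victim aged 65 or older (+5%): $177,250 × 1.05 = $186,112.50.
Prior failure to appear (+10%): $186,112.50 × 1.1 = $204,723.75.
Rounded to the nearest dollar: $204,724.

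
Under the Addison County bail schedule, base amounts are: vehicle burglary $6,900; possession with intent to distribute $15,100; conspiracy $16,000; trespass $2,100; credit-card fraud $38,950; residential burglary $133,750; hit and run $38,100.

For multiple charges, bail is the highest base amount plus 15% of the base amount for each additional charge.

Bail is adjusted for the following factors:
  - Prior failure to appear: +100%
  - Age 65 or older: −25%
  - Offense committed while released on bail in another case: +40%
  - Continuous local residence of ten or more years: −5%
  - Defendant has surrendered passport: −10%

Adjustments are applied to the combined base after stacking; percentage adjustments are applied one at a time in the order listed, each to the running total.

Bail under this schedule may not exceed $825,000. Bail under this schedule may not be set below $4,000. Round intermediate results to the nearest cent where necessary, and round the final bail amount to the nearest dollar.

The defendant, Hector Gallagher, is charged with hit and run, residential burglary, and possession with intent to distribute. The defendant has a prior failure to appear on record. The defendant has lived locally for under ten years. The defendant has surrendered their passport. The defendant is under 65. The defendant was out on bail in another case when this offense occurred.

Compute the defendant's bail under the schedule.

Base amounts from the schedule: hit and run $38,100; residential burglary $133,750; possession with intent to distribute $15,100.
Stacking rule: highest base plus 15% of each additional charge. Highest is residential burglary at $133,750. Additional: $38,100 × 15% = $5,715; $15,100 × 15% = $2,265. Combined base = $133,750 + $7,980 = $141,730.
Prior failure to appear (+100%): $141,730 × 2 = $283,460.
Offense committed while released on bail in another case (+40%): $283,460 × 1.4 = $396,844.
Defendant has surrendered passport (−10%): $396,844 × 0.9 = $357,159.60.
$357,159.60 is within the $825,000 maximum.
$357,159.60 is at or above the $4,000 minimum.
Rounded to the nearest dollar: $357,160.

$357,160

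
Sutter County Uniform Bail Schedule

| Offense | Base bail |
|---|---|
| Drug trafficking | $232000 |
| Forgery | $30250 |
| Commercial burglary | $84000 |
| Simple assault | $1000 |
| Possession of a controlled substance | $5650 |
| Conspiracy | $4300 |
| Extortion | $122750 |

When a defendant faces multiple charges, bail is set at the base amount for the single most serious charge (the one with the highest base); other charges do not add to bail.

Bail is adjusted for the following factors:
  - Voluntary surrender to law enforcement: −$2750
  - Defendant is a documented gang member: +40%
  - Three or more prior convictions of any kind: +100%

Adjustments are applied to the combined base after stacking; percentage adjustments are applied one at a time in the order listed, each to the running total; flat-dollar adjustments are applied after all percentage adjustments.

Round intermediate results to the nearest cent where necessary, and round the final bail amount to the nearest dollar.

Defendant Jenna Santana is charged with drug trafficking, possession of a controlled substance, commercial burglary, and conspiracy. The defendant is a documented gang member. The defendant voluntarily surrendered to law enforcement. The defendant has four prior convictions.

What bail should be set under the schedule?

Base amounts from the schedule: drug trafficking $232000; possession of a controlled substance $5650; commercial burglary $84000; conspiracy $4300.
Stacking rule: use the highest base only. Highest is drug trafficking at $232000. Combined base = $232000.
Defendant is a documented gang member (+40%): $232000 × 1.4 = $324800.
Three or more prior convictions of any kind (+100%): $324800 × 2 = $649600.
Voluntary surrender to law enforcement (−$2750 flat): $649600 − $2750 = $646850.

$646850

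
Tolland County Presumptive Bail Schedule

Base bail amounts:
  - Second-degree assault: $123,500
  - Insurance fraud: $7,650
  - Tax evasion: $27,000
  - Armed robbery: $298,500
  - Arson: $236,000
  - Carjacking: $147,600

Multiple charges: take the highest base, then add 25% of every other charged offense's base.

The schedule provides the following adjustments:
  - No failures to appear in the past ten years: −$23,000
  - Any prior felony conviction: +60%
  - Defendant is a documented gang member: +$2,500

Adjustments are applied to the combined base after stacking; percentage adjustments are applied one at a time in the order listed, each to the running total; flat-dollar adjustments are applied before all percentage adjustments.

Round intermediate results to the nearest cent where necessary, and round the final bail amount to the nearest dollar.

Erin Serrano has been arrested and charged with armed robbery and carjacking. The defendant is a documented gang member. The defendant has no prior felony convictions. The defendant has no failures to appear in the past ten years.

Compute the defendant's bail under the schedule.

$314,900

Base amounts from the schedule: armed robbery $298,500; carjacking $147,600.
Stacking rule: highest base plus 25% of each additional charge. Highest is armed robbery at $298,500. Additional: $147,600 × 25% = $36,900. Combined base = $298,500 + $36,900 = $335,400.
No failures to appear in the past ten years (−$23,000 flat): $335,400 − $23,000 = $312,400.
Defendant is a documented gang member (+$2,500 flat): $312,400 + $2,500 = $314,900.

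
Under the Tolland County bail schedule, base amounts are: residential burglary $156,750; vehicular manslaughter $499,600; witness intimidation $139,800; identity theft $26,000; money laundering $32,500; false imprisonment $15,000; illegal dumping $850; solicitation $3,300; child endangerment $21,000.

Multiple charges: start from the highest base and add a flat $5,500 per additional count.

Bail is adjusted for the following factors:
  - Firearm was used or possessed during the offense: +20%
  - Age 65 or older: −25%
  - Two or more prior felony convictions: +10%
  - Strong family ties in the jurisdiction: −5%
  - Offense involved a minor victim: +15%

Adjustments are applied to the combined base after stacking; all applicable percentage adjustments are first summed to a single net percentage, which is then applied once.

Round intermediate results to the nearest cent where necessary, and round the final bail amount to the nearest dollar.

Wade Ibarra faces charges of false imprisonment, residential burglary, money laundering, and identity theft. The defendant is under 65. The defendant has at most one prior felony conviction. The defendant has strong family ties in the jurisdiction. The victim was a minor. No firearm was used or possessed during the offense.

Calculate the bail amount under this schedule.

$190,575

Base amounts from the schedule: false imprisonment $15,000; residential burglary $156,750; money laundering $32,500; identity theft $26,000.
Stacking rule: highest base plus $5,500 per additional charge. Highest is residential burglary at $156,750; 3 additional charges → +$16,500. Combined base = $173,250.
Net percentage adjustment: −5% +15% = +10%. $173,250 × 1.1 = $190,575.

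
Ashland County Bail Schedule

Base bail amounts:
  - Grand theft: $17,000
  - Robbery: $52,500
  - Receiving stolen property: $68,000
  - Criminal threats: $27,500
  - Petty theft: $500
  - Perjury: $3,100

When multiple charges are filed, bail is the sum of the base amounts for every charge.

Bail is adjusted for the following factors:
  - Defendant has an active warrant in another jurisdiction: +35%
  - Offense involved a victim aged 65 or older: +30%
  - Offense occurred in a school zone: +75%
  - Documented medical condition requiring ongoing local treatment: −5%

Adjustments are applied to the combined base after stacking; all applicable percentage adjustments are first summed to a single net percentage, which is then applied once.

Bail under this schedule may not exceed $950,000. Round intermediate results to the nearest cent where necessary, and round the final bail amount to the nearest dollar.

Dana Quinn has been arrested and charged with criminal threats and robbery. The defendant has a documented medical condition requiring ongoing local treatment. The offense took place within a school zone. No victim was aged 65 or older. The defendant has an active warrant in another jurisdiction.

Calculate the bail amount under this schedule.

$164,000

Base amounts from the schedule: criminal threats $27,500; robbery $52,500.
Stacking rule: sum of all bases. $27,500 + $52,500 = $80,000.
Net percentage adjustment: +35% +75% −5% = +105%. $80,000 × 2.05 = $164,000.
$164,000 is within the $950,000 maximum.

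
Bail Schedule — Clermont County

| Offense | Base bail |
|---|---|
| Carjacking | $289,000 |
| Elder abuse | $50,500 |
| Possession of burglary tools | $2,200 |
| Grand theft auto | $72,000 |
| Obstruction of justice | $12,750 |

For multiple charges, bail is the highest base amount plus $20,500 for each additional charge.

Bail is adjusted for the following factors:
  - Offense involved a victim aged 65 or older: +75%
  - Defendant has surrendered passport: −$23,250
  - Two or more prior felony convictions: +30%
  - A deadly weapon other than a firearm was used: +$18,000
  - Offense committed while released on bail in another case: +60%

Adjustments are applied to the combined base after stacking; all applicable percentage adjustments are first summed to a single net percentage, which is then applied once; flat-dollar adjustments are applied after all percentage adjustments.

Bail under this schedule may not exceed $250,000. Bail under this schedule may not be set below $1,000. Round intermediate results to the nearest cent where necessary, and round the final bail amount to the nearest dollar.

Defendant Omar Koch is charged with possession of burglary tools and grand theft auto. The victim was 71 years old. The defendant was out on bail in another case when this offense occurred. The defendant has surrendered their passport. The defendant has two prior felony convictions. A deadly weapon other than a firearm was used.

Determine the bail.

Base amounts from the schedule: possession of burglary tools $2,200; grand theft auto $72,000.
Stacking rule: highest base plus $20,500 per additional charge. Highest is grand theft auto at $72,000; 1 additional charge → +$20,500. Combined base = $92,500.
Net percentage adjustment: +75% +30% +60% = +165%. $92,500 × 2.65 = $245,125.
Defendant has surrendered passport (−$23,250 flat): $245,125 − $23,250 = $221,875.
A deadly weapon other than a firearm was used (+$18,000 flat): $221,875 + $18,000 = $239,875.
$239,875 is within the $250,000 maximum.
$239,875 is at or above the $1,000 minimum.

$239,875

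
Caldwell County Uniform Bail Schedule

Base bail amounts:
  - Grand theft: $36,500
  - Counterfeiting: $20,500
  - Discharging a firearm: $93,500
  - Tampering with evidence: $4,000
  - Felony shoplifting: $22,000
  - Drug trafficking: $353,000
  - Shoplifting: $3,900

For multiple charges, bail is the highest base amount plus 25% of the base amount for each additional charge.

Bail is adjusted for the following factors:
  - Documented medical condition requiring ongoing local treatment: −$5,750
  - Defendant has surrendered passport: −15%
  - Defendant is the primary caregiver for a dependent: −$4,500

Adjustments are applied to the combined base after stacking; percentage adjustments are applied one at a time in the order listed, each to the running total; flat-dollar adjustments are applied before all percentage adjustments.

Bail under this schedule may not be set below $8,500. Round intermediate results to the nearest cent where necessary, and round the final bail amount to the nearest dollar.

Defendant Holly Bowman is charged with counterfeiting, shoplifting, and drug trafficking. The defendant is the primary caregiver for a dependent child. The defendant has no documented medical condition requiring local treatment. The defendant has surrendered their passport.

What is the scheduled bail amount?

Base amounts from the schedule: counterfeiting $20,500; shoplifting $3,900; drug trafficking $353,000.
Stacking rule: highest base plus 25% of each additional charge. Highest is drug trafficking at $353,000. Additional: $20,500 × 25% = $5,125; $3,900 × 25% = $975. Combined base = $353,000 + $6,100 = $359,100.
Defendant is the primary caregiver for a dependent (−$4,500 flat): $359,100 − $4,500 = $354,600.
Defendant has surrendered passport (−15%): $354,600 × 0.85 = $301,410.
$301,410 is at or above the $8,500 minimum.

$301,410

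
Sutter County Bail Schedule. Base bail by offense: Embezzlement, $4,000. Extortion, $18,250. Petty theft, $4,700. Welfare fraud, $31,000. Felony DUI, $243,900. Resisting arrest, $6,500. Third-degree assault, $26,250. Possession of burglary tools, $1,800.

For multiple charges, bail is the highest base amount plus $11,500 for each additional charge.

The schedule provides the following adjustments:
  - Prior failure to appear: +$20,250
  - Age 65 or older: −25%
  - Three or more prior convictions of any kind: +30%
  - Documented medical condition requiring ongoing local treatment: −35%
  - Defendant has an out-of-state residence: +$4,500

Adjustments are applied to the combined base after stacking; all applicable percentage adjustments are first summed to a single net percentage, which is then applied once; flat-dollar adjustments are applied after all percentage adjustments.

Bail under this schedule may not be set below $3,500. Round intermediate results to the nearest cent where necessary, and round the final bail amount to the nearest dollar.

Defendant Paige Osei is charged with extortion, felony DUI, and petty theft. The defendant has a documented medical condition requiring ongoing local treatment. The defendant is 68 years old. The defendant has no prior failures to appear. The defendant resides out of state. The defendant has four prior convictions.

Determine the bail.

Base amounts from the schedule: extortion $18,250; felony DUI $243,900; petty theft $4,700.
Stacking rule: highest base plus $11,500 per additional charge. Highest is felony DUI at $243,900; 2 additional charges → +$23,000. Combined base = $266,900.
Net percentage adjustment: −25% +30% −35% = −30%. $266,900 × 0.7 = $186,830.
Defendant has an out-of-state residence (+$4,500 flat): $186,830 + $4,500 = $191,330.
$191,330 is at or above the $3,500 minimum.

$191,330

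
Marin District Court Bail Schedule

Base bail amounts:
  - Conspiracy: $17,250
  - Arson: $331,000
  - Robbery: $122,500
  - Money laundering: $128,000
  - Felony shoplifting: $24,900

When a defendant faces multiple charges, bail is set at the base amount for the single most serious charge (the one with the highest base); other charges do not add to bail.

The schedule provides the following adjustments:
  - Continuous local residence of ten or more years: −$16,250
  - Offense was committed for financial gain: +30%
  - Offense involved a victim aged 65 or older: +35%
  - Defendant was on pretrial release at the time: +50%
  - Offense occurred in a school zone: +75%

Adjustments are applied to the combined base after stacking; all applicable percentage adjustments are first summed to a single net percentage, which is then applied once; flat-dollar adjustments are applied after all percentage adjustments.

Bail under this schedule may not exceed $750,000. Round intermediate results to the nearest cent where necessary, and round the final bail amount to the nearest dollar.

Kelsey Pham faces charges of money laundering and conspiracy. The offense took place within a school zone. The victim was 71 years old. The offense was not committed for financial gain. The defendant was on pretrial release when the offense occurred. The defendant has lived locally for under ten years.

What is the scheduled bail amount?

Base amounts from the schedule: money laundering $128,000; conspiracy $17,250.
Stacking rule: use the highest base only. Highest is money laundering at $128,000. Combined base = $128,000.
Net percentage adjustment: +35% +50% +75% = +160%. $128,000 × 2.6 = $332,800.
$332,800 is within the $750,000 maximum.

$332,800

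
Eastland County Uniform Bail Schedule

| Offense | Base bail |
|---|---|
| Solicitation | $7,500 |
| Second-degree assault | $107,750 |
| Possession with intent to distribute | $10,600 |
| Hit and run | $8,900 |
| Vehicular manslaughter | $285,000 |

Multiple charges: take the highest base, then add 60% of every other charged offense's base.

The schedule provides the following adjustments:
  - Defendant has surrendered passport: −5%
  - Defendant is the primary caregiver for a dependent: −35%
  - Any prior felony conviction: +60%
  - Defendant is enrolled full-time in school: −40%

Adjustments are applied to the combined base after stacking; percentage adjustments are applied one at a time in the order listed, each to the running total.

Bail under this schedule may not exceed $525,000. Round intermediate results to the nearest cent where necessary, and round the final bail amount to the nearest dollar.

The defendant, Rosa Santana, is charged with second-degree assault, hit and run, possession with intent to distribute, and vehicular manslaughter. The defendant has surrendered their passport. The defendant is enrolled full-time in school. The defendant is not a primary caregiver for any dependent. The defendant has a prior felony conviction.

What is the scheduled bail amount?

Base amounts from the schedule: second-degree assault $107,750; hit and run $8,900; possession with intent to distribute $10,600; vehicular manslaughter $285,000.
Stacking rule: highest base plus 60% of each additional charge. Highest is vehicular manslaughter at $285,000. Additional: $107,750 × 60% = $64,650; $8,900 × 60% = $5,340; $10,600 × 60% = $6,360. Combined base = $285,000 + $76,350 = $361,350.
Defendant has surrendered passport (−5%): $361,350 × 0.95 = $343,282.50.
Any prior felony conviction (+60%): $343,282.50 × 1.6 = $549,252.
Defendant is enrolled full-time in school (−40%): $549,252 × 0.6 = $329,551.20.
$329,551.20 is within the $525,000 maximum.
Rounded to the nearest dollar: $329,551.

$329,551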